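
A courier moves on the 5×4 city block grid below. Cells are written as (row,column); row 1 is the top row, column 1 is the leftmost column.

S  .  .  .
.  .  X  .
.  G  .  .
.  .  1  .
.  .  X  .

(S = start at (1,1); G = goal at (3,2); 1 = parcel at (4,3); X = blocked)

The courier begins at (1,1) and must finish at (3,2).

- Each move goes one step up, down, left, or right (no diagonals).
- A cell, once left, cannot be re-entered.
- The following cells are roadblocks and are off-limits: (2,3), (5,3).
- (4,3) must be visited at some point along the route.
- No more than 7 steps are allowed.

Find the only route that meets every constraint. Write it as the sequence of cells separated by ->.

(1,1) -> (2,1) -> (3,1) -> (4,1) -> (4,2) -> (4,3) -> (3,3) -> (3,2)

The budget equals the shortest possible length, so every move has to be on a shortest route through the required cells.
Route from (1,1): down 3 to (4,1), right 2 to (4,3), up 1 to (3,3), left 1 to (3,2) — 7 moves in all.
Check: all required cells visited; 7 ≤ 7 moves.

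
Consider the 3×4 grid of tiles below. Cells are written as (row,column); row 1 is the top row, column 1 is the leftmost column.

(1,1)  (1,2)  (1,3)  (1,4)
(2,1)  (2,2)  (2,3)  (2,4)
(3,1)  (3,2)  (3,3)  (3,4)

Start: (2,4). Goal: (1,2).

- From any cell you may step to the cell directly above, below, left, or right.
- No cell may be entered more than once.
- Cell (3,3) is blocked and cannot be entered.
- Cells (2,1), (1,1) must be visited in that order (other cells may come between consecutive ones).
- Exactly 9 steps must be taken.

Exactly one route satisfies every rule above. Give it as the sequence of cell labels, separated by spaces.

(2,4) (1,4) (1,3) (2,3) (2,2) (3,2) (3,1) (2,1) (1,1) (1,2)

The waypoints must appear in the order (2,1), (1,1), with no cell reused.
Route from (2,4): up 1 to (1,4), left 1 to (1,3), down 1 to (2,3), left 1 to (2,2), down 1 to (3,2), left 1 to (3,1), up 2 to (1,1), right 1 to (1,2) — 9 moves in all.
Check: order respected ((2,1) at step 7, (1,1) at step 8); 9 moves as required.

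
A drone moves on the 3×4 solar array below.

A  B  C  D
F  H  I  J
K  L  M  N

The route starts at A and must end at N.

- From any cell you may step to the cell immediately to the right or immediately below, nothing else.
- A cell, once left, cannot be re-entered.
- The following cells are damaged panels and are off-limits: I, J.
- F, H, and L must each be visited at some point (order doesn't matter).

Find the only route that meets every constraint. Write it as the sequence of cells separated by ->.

A -> F -> H -> L -> M -> N

Moves only go right or down, so the column and row indices never decrease.
Route from A: down to F, right to H, down to L, 2× right (reaching N) — 5 moves in all.
Check: all required cells visited.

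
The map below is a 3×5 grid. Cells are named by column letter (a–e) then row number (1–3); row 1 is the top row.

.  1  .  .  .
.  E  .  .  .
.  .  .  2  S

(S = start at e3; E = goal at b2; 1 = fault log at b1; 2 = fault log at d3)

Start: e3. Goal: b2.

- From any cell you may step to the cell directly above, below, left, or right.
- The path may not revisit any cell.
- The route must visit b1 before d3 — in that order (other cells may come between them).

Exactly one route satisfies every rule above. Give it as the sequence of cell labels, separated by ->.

The waypoints must appear in the order b1, d3, with no cell reused.
Route from e3: 2× up (reaching e1), 4× left (reaching a1), 2× down (reaching a3), 3× right (reaching d3), up to d2, 2× left (reaching b2) — 14 moves in all.
Check: order respected (1 at step 5, 2 at step 11).

e3 -> e2 -> e1 -> d1 -> c1 -> b1 -> a1 -> a2 -> a3 -> b3 -> c3 -> d3 -> d2 -> c2 -> b2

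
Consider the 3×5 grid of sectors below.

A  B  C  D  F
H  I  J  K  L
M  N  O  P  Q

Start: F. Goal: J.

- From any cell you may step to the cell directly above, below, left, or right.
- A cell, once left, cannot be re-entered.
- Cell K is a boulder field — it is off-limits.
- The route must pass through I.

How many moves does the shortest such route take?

Any route passes through I somewhere between F and J. Summing Manhattan distances along the two legs (F → I → J) gives a lower bound of 4 + 1 = 5 moves.
A route of 5 moves achieves this: F → D → C → B → I → J.
Since 5 matches the lower bound, it is optimal.

5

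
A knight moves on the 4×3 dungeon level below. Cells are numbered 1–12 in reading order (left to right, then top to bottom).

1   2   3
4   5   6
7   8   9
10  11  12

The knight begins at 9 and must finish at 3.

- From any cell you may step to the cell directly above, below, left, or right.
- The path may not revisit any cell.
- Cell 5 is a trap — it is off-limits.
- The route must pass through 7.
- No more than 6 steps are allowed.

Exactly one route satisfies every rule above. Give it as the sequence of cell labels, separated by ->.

9 -> 8 -> 7 -> 4 -> 1 -> 2 -> 3

The budget equals the shortest possible length, so every move has to be on a shortest route through the required cells.
Route from 9: left 2 to 7, up 2 to 1, right 2 to 3 — 6 moves in all.
Check: all required cells visited; 6 ≤ 6 moves.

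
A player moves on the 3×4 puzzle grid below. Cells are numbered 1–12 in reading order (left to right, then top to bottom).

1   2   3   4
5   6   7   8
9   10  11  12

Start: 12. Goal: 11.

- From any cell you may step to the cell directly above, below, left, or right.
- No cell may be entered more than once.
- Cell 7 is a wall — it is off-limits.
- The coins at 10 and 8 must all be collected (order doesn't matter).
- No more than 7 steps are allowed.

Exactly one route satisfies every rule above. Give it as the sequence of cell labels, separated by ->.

12 -> 8 -> 4 -> 3 -> 2 -> 6 -> 10 -> 11

Any route must reach 10 and 8 and still end at 11 within 7 moves, so the order of the required stops is forced.
Route from 12: 2× up (reaching 4), 2× left (reaching 2), 2× down (reaching 10), right to 11 — 7 moves in all.
Check: all required cells visited; 7 ≤ 7 moves.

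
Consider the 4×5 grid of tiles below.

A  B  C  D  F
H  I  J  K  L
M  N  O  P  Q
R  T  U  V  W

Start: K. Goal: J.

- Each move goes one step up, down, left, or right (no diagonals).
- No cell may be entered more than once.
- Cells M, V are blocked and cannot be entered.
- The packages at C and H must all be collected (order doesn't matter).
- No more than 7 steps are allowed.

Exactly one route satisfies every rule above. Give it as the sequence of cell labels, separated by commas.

K, D, C, B, A, H, I, J

The 7-move cap with required stops at C, H leaves no slack for detours.
Route from K: up 1 to D, left 3 to A, down 1 to H, right 2 to J — 7 moves in all.
Check: all required cells visited; 7 ≤ 7 moves.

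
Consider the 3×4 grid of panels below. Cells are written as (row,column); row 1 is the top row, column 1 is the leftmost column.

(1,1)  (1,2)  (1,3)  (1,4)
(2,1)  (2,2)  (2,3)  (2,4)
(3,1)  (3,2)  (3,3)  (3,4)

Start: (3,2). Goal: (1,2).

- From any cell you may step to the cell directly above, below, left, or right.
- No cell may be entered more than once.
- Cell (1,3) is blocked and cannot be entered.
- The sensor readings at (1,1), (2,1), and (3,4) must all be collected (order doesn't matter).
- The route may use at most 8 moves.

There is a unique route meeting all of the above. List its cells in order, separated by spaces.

(3,2) (3,3) (3,4) (2,4) (2,3) (2,2) (2,1) (1,1) (1,2)

The 8-move cap with required stops at (1,1), (2,1), (3,4) leaves no slack for detours.
Route from (3,2): right 2 to (3,4), up 1 to (2,4), left 3 to (2,1), up 1 to (1,1), right 1 to (1,2) — 8 moves in all.
Check: all required cells visited; 8 ≤ 8 moves.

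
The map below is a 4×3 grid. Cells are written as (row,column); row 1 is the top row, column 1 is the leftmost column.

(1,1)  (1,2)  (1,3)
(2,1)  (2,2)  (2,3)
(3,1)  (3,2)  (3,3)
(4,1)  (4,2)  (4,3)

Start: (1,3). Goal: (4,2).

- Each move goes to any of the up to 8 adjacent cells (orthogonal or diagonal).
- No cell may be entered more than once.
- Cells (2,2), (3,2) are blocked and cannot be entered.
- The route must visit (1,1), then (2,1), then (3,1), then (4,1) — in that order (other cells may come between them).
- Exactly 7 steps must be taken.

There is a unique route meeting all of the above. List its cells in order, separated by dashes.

(1,3) - (2,3) - (1,2) - (1,1) - (2,1) - (3,1) - (4,1) - (4,2)

The waypoints must appear in the order (1,1), (2,1), (3,1), (4,1), with no cell reused.
Route from (1,3): down to (2,3), up-left to (1,2), left to (1,1), 3× down (reaching (4,1)), right to (4,2) — 7 moves in all.
Check: order respected ((1,1) at step 3, (2,1) at step 4, (3,1) at step 5, (4,1) at step 6); 7 moves as required.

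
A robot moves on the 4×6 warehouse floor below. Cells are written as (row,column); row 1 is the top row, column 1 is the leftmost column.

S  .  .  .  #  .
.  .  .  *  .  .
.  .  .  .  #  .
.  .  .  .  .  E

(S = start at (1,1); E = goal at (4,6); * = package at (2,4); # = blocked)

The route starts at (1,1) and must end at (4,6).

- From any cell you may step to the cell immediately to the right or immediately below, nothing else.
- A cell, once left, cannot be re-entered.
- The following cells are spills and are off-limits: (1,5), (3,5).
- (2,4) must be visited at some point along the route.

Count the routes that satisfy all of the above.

8

A right/down-only route from (1,1) to (4,6) makes exactly 3 down-moves and 5 right-moves in some order.
With no other constraints that would be C(8,3) = 56 routes.
Split at (2,4) and multiply the segment counts (each segment already excludes blocked cells): (1,1)→(2,4): 4; (2,4)→(4,6): 2; product = 8.
That gives 8 routes.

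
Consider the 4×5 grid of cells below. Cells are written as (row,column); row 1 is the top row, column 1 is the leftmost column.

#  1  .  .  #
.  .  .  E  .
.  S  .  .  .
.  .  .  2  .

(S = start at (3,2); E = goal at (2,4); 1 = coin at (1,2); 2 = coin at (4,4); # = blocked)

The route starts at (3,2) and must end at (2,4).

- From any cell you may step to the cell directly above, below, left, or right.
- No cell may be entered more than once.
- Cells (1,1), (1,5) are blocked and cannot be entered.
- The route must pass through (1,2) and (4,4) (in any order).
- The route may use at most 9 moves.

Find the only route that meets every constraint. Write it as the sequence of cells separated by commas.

(3,2), (2,2), (1,2), (1,3), (2,3), (3,3), (4,3), (4,4), (3,4), (2,4)

The 9-move cap with required stops at (1,2), (4,4) leaves no slack for detours.
Route from (3,2): 2× up (reaching (1,2)), right to (1,3), 3× down (reaching (4,3)), right to (4,4), 2× up (reaching (2,4)) — 9 moves in all.
Check: all required cells visited; 9 ≤ 9 moves.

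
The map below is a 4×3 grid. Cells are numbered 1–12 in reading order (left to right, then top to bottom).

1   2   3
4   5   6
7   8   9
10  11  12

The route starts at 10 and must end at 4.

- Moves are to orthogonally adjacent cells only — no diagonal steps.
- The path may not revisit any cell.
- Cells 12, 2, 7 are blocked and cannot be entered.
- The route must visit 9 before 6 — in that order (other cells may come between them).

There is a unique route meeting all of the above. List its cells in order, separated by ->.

The waypoints must appear in the order 9, 6, with no cell reused.
Route from 10: right 1 to 11, up 1 to 8, right 1 to 9, up 1 to 6, left 2 to 4 — 6 moves in all.
Check: order respected (9 at step 3, 6 at step 4).

10 -> 11 -> 8 -> 9 -> 6 -> 5 -> 4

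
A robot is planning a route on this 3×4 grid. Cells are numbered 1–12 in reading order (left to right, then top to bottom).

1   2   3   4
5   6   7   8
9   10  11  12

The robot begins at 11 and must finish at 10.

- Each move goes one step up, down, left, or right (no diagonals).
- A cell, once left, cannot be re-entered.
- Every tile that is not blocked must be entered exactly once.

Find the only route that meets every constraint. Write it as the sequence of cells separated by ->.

11 -> 12 -> 8 -> 4 -> 3 -> 7 -> 6 -> 2 -> 1 -> 5 -> 9 -> 10

Need to visit all 12 open cells exactly once, starting at 11 and ending at 10.
Cell 9 has only two open neighbours (5 and 10), so the path must pass straight through it: one of those is the cell it's entered from and the other is where it exits.
Route from 11: right to 12, 2× up (reaching 4), left to 3, down to 7, left to 6, up to 2, left to 1, 2× down (reaching 9), right to 10 — 11 moves in all.
Check: all 12 open cells covered.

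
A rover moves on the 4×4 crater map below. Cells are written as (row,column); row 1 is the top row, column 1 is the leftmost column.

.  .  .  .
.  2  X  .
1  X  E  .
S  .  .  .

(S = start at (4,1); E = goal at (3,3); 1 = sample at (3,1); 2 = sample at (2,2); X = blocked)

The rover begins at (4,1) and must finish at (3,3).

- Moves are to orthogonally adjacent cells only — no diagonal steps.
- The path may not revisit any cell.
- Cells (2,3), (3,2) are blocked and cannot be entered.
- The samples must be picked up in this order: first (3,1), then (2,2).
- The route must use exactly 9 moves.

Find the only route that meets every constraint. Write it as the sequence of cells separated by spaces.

The waypoints must appear in the order (3,1), (2,2), with no cell reused.
Route from (4,1): up 2 to (2,1), right 1 to (2,2), up 1 to (1,2), right 2 to (1,4), down 2 to (3,4), left 1 to (3,3) — 9 moves in all.
Check: order respected (1 at step 1, 2 at step 3); 9 moves as required.

(4,1) (3,1) (2,1) (2,2) (1,2) (1,3) (1,4) (2,4) (3,4) (3,3)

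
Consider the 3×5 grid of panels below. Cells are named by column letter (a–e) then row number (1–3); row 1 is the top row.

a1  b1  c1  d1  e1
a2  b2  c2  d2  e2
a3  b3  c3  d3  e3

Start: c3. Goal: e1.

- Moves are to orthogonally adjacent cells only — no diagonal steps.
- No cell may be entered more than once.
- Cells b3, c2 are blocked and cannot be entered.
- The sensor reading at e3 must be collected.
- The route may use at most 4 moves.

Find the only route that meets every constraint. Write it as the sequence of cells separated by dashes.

c3 - d3 - e3 - e2 - e1

Any route must reach e3 and still end at e1 within 4 moves, so the order of the required stops is forced.
Route from c3: 2× right (reaching e3), 2× up (reaching e1) — 4 moves in all.
Check: all required cells visited; 4 ≤ 4 moves.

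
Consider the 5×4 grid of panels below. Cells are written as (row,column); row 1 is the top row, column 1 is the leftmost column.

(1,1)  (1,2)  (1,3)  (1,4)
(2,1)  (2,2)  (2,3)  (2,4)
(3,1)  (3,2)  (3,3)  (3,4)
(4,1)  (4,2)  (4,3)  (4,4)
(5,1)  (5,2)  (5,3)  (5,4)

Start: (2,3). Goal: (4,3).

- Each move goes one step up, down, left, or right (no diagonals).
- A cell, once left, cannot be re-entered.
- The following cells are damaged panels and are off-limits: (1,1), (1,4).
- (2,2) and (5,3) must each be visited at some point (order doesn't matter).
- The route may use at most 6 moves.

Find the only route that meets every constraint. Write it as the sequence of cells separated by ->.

The 6-move cap with required stops at (2,2), (5,3) leaves no slack for detours.
Route from (2,3): left 1 to (2,2), down 3 to (5,2), right 1 to (5,3), up 1 to (4,3) — 6 moves in all.
Check: all required cells visited; 6 ≤ 6 moves.

(2,3) -> (2,2) -> (3,2) -> (4,2) -> (5,2) -> (5,3) -> (4,3)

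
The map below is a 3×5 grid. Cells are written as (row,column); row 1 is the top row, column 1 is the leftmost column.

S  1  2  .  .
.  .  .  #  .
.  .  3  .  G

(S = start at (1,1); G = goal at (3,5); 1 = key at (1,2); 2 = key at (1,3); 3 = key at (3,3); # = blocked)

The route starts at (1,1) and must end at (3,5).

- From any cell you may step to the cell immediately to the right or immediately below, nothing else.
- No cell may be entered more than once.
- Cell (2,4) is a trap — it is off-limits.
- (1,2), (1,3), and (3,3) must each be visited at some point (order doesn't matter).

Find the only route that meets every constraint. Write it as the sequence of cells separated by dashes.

Moves only go right or down, so the column and row indices never decrease.
Route from (1,1): right 2 to (1,3), down 2 to (3,3), right 2 to (3,5) — 6 moves in all.
Check: all required cells visited.

(1,1) - (1,2) - (1,3) - (2,3) - (3,3) - (3,4) - (3,5)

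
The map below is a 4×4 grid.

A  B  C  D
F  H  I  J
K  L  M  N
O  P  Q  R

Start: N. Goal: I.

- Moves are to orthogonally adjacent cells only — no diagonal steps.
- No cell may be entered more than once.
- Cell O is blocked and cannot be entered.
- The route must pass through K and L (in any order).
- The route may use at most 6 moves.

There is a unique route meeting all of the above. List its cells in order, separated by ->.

N -> M -> L -> K -> F -> H -> I

The 6-move cap with required stops at K, L leaves no slack for detours.
Route from N: left 3 to K, up 1 to F, right 2 to I — 6 moves in all.
Check: all required cells visited; 6 ≤ 6 moves.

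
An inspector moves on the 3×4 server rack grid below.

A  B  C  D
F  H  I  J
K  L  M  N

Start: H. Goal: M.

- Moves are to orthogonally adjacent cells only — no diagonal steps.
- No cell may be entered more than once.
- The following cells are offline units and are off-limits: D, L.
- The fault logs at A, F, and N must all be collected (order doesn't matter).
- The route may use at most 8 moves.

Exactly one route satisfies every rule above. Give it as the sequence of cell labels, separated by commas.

H, F, A, B, C, I, J, N, M

The 8-move cap with required stops at A, F, N leaves no slack for detours.
Route from H: left 1 to F, up 1 to A, right 2 to C, down 1 to I, right 1 to J, down 1 to N, left 1 to M — 8 moves in all.
Check: all required cells visited; 8 ≤ 8 moves.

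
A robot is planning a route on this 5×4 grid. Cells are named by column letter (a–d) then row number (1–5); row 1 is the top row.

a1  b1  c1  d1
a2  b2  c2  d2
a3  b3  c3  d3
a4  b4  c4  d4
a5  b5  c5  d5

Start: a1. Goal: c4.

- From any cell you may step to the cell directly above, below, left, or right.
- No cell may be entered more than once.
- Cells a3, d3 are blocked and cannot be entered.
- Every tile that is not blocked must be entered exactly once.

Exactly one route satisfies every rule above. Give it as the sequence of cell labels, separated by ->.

a1 -> a2 -> b2 -> b1 -> c1 -> d1 -> d2 -> c2 -> c3 -> b3 -> b4 -> a4 -> a5 -> b5 -> c5 -> d5 -> d4 -> c4

Need to visit all 18 open cells exactly once, starting at a1 and ending at c4.
Cell d1 has only two open neighbours (d2 and c1), so the path must pass straight through it: one of those is the cell it's entered from and the other is where it exits.
Route from a1: down 1 to a2, right 1 to b2, up 1 to b1, right 2 to d1, down 1 to d2, left 1 to c2, down 1 to c3, left 1 to b3, down 1 to b4, left 1 to a4, down 1 to a5, right 3 to d5, up 1 to d4, left 1 to c4 — 17 moves in all.
Check: all 18 open cells covered.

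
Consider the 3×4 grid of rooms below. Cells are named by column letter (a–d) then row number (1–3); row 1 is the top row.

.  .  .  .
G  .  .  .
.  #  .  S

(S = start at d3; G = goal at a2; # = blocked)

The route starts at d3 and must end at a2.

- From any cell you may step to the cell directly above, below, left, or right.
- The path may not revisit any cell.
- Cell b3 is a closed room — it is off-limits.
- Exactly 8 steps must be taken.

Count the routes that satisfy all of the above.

3

Need simple routes of exactly 8 moves from d3 to a2 (Manhattan distance 4, so 2 moves are spent on a detour and 2 undoing it).
Enumerating: d3 d2 d1 c1 c2 b2 b1 a1 a2 | d3 c3 c2 d2 d1 c1 b1 b2 a2 | d3 c3 c2 d2 d1 c1 b1 a1 a2.
That gives 3 routes.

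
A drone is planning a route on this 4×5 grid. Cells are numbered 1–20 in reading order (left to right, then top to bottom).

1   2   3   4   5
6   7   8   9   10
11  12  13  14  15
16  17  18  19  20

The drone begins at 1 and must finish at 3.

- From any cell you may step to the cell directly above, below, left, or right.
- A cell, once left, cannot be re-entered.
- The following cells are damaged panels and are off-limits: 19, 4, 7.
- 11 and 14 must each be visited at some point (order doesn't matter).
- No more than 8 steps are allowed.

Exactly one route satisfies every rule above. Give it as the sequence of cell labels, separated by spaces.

1 6 11 12 13 14 9 8 3

The budget equals the shortest possible length, so every move has to be on a shortest route through the required cells.
Route from 1: down 2 to 11, right 3 to 14, up 1 to 9, left 1 to 8, up 1 to 3 — 8 moves in all.
Check: all required cells visited; 8 ≤ 8 moves.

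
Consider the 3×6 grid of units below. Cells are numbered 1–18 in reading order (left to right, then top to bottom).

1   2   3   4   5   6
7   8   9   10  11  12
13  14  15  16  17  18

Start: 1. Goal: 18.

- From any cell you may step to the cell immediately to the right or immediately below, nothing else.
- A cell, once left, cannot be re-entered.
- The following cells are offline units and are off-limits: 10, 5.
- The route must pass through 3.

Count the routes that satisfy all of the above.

A right/down-only route from 1 to 18 makes exactly 2 down-moves and 5 right-moves in some order.
With no other constraints that would be C(7,2) = 21 routes.
Split at 3 and multiply the segment counts (each segment already excludes blocked cells): 1→3: 1; 3→18: 1; product = 1.
That gives 1 route.

1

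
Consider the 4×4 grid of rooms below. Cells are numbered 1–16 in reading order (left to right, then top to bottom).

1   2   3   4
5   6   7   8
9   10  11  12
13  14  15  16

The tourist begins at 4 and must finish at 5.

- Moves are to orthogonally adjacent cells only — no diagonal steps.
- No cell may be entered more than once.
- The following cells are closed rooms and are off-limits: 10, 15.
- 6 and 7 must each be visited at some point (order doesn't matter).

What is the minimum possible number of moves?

4

Any route passes through 6 and 7 in some order between 4 and 5. Summing Manhattan distances along each leg and taking the cheapest ordering (4 → 7 → 6 → 5) gives a lower bound of 2 + 1 + 1 = 4 moves.
A route of 4 moves achieves this: 4 → 8 → 7 → 6 → 5.
Since 4 matches the lower bound, it is optimal.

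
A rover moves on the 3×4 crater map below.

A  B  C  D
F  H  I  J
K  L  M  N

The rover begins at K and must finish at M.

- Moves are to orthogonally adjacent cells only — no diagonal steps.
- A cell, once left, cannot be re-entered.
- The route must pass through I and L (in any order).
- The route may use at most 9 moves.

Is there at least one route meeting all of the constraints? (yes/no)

yes

One route that works: K → L → H → I → M.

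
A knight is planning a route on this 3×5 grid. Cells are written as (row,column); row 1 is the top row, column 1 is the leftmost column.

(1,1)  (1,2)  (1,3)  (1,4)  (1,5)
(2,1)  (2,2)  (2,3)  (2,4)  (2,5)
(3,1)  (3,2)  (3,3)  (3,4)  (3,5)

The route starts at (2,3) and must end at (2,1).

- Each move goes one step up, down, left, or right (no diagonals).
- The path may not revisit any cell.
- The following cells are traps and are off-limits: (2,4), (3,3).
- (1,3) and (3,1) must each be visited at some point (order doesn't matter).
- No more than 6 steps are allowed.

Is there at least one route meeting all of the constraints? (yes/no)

yes

One route that works: (2,3) → (1,3) → (1,2) → (2,2) → (3,2) → (3,1) → (2,1).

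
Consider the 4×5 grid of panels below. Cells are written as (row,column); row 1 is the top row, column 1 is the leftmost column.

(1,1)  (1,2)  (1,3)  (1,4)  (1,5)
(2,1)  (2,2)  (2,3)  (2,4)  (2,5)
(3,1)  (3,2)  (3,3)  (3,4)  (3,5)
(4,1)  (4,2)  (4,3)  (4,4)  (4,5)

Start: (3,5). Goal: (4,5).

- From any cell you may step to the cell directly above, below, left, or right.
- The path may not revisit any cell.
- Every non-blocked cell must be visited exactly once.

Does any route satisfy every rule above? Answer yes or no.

yes

One route that works: (3,5) → (2,5) → (1,5) → (1,4) → (2,4) → (3,4) → (3,3) → (2,3) → (1,3) → (1,2) → (1,1) → (2,1) → (2,2) → (3,2) → (3,1) → (4,1) → (4,2) → (4,3) → (4,4) → (4,5).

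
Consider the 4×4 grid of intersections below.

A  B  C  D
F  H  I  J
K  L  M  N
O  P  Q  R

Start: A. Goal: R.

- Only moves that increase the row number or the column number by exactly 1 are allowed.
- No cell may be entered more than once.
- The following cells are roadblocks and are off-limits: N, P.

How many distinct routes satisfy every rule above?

6

A right/down-only route from A to R makes exactly 3 down-moves and 3 right-moves in some order.
With no other constraints that would be C(6,3) = 20 routes.
Subtract routes through each blocked cell (inclusion–exclusion for overlaps): − through N: 10 − through P: 4 → 6.
That gives 6 routes.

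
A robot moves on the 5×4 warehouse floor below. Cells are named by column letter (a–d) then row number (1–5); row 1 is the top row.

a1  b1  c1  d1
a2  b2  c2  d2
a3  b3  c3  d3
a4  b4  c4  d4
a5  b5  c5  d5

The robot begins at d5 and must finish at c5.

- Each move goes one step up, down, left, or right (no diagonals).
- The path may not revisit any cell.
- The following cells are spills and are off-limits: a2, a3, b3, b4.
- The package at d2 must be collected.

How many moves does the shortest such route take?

Any route passes through d2 somewhere between d5 and c5. Summing Manhattan distances along the two legs (d5 → d2 → c5) gives a lower bound of 3 + 4 = 7 moves.
A route of 7 moves achieves this: d5 → d4 → d3 → d2 → c2 → c3 → c4 → c5.
Since 7 matches the lower bound, it is optimal.

7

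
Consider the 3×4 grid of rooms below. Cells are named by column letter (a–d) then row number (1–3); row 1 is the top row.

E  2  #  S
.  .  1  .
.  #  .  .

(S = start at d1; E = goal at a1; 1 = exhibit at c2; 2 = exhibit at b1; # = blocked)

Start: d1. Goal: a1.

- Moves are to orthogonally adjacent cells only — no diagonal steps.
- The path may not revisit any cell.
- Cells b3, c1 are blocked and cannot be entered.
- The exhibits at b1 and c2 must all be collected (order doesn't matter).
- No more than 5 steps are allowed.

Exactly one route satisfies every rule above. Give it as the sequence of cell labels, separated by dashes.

The 5-move cap with required stops at b1, c2 leaves no slack for detours.
Route from d1: down to d2, 2× left (reaching b2), up to b1, left to a1 — 5 moves in all.
Check: all required cells visited; 5 ≤ 5 moves.

d1 - d2 - c2 - b2 - b1 - a1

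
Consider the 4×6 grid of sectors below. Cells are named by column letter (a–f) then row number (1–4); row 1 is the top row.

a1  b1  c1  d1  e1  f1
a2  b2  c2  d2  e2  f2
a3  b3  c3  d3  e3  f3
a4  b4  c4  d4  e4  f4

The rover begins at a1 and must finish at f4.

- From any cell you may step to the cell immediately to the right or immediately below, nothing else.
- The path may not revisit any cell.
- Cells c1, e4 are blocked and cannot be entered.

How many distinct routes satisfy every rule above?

A right/down-only route from a1 to f4 makes exactly 3 down-moves and 5 right-moves in some order.
With no other constraints that would be C(8,3) = 56 routes.
Subtract routes through each blocked cell (inclusion–exclusion for overlaps): − through c1: 20 − through e4: 35 + through c1&e4: 10 → 11.
That gives 11 routes.

11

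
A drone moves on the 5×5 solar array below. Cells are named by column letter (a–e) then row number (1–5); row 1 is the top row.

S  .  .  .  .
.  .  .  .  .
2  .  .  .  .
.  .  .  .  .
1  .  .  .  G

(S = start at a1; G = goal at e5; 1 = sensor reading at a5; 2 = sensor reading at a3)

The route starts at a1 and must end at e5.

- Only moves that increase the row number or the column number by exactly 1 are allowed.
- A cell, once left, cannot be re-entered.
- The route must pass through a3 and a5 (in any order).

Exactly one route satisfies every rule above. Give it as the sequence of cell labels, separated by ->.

Moves only go right or down, so the column and row indices never decrease.
Route from a1: down 4 to a5, right 4 to e5 — 8 moves in all.
Check: all required cells visited.

a1 -> a2 -> a3 -> a4 -> a5 -> b5 -> c5 -> d5 -> e5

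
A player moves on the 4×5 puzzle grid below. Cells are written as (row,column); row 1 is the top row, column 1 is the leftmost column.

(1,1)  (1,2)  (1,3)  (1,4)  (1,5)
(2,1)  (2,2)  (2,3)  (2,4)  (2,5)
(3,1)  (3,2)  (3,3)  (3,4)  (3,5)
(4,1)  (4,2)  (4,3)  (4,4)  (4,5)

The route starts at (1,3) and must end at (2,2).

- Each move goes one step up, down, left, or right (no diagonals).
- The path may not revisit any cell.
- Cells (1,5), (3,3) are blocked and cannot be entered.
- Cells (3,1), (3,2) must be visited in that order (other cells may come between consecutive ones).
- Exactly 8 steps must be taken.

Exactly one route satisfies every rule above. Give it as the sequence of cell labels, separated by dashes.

(1,3) - (1,2) - (1,1) - (2,1) - (3,1) - (4,1) - (4,2) - (3,2) - (2,2)

The waypoints must appear in the order (3,1), (3,2), with no cell reused.
Route from (1,3): left 2 to (1,1), down 3 to (4,1), right 1 to (4,2), up 2 to (2,2) — 8 moves in all.
Check: order respected ((3,1) at step 4, (3,2) at step 7); 8 moves as required.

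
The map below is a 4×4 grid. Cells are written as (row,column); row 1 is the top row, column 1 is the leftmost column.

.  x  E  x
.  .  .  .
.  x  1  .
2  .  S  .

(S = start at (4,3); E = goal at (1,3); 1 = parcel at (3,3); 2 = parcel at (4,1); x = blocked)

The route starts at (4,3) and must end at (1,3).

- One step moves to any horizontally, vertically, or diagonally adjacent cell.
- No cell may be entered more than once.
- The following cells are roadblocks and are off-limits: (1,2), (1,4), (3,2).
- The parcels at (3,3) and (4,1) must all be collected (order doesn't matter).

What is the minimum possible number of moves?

Any route passes through (3,3) and (4,1) in some order between (4,3) and (1,3). Summing Chebyshev distances along each leg and taking the cheapest ordering ((4,3) → (3,3) → (4,1) → (1,3)) gives a lower bound of 1 + 2 + 3 = 6 moves.
A route of 6 moves achieves this: (4,3) → (3,3) → (4,2) → (4,1) → (3,1) → (2,2) → (1,3).
Since 6 matches the lower bound, it is optimal.

6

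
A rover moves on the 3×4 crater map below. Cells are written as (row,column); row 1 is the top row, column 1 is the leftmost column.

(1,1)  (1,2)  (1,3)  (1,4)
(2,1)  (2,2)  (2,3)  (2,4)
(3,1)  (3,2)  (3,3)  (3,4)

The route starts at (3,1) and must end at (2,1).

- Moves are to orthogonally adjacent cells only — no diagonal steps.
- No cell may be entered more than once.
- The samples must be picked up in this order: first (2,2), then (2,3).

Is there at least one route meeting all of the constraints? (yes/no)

One route that works: (3,1) → (3,2) → (2,2) → (2,3) → (1,3) → (1,2) → (1,1) → (2,1).

yes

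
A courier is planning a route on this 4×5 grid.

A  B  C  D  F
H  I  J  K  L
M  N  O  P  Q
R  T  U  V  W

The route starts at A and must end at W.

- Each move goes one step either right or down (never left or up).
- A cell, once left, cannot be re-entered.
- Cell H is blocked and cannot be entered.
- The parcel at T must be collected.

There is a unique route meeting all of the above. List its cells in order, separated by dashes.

A - B - I - N - T - U - V - W

Moves only go right or down, so the column and row indices never decrease.
Route from A: right 1 to B, down 3 to T, right 3 to W — 7 moves in all.
Check: all required cells visited.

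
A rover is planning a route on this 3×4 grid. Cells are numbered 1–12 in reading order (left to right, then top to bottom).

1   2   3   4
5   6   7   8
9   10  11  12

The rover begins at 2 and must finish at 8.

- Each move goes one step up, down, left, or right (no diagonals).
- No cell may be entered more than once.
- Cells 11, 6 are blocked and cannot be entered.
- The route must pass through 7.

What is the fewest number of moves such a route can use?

3

Any route passes through 7 somewhere between 2 and 8. Summing Manhattan distances along the two legs (2 → 7 → 8) gives a lower bound of 2 + 1 = 3 moves.
A route of 3 moves achieves this: 2 → 3 → 7 → 8.
Since 3 matches the lower bound, it is optimal.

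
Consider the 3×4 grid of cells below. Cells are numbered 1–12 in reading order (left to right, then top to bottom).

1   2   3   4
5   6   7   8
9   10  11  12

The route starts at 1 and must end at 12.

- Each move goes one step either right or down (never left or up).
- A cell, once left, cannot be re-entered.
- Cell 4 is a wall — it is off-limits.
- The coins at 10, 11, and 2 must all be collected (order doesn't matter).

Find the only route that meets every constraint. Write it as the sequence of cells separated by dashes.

Moves only go right or down, so the column and row indices never decrease.
Route from 1: right 1 to 2, down 2 to 10, right 2 to 12 — 5 moves in all.
Check: all required cells visited.

1 - 2 - 6 - 10 - 11 - 12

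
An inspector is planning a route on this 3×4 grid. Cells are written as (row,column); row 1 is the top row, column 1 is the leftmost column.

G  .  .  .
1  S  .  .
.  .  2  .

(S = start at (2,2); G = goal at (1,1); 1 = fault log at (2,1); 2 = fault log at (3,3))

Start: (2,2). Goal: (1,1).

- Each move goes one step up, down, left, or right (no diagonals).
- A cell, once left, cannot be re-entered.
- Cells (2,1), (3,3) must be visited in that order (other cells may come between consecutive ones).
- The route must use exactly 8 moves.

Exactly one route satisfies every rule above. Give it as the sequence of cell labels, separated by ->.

The waypoints must appear in the order (2,1), (3,3), with no cell reused.
Route from (2,2): left to (2,1), down to (3,1), 2× right (reaching (3,3)), 2× up (reaching (1,3)), 2× left (reaching (1,1)) — 8 moves in all.
Check: order respected (1 at step 1, 2 at step 4); 8 moves as required.

(2,2) -> (2,1) -> (3,1) -> (3,2) -> (3,3) -> (2,3) -> (1,3) -> (1,2) -> (1,1)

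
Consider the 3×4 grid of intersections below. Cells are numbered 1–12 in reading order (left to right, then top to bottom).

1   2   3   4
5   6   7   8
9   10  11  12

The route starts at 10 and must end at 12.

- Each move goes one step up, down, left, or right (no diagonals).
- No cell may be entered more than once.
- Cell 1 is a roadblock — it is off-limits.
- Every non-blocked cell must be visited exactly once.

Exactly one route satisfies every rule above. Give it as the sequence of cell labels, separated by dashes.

10 - 9 - 5 - 6 - 2 - 3 - 4 - 8 - 7 - 11 - 12

Need to visit all 11 open cells exactly once, starting at 10 and ending at 12.
Cell 2 has only two open neighbours (6 and 3), so the path must pass straight through it: one of those is the cell it's entered from and the other is where it exits.
Route from 10: left 1 to 9, up 1 to 5, right 1 to 6, up 1 to 2, right 2 to 4, down 1 to 8, left 1 to 7, down 1 to 11, right 1 to 12 — 10 moves in all.
Check: all 11 open cells covered.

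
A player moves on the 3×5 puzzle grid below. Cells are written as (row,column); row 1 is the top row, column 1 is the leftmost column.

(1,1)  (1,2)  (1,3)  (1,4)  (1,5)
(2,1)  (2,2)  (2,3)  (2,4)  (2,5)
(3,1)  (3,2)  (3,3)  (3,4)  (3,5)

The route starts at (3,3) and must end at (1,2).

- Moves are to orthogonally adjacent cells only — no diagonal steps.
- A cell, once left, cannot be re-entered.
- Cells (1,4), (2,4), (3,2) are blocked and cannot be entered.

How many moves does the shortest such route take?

3

The Manhattan distance from (3,3) to (1,2) is |3−1| + |3−2| = 3, so at least 3 moves are needed.
A route of 3 moves achieves this: (3,3) → (2,3) → (1,3) → (1,2).
Since 3 matches the lower bound, it is optimal.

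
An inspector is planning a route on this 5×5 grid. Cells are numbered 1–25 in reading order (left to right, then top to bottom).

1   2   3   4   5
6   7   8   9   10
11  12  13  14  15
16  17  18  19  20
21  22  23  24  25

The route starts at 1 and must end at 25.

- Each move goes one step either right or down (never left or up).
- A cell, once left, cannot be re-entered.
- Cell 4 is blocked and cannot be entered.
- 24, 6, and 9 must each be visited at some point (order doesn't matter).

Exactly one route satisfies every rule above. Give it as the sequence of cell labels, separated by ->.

Moves only go right or down, so the column and row indices never decrease.
Route from 1: down to 6, 3× right (reaching 9), 3× down (reaching 24), right to 25 — 8 moves in all.
Check: all required cells visited.

1 -> 6 -> 7 -> 8 -> 9 -> 14 -> 19 -> 24 -> 25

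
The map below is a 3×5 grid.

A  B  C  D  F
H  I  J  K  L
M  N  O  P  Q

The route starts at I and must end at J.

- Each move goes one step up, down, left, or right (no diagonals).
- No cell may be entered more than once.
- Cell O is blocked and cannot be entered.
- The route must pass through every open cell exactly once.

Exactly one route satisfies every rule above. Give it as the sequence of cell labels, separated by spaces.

I N M H A B C D F L Q P K J

Need to visit all 14 open cells exactly once, starting at I and ending at J.
Cell F has only two open neighbours (L and D), so the path must pass straight through it: one of those is the cell it's entered from and the other is where it exits.
Route from I: down 1 to N, left 1 to M, up 2 to A, right 4 to F, down 2 to Q, left 1 to P, up 1 to K, left 1 to J — 13 moves in all.
Check: all 14 open cells covered.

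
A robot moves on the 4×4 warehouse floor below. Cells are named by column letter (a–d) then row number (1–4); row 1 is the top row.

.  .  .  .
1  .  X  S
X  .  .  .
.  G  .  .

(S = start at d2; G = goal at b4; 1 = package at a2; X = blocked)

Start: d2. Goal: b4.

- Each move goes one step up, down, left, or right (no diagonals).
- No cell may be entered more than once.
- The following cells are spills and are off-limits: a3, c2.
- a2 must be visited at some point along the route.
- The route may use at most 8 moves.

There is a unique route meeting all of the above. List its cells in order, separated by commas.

d2, d1, c1, b1, a1, a2, b2, b3, b4

Any route must reach a2 and still end at b4 within 8 moves, so the order of the required stops is forced.
Route from d2: up to d1, 3× left (reaching a1), down to a2, right to b2, 2× down (reaching b4) — 8 moves in all.
Check: all required cells visited; 8 ≤ 8 moves.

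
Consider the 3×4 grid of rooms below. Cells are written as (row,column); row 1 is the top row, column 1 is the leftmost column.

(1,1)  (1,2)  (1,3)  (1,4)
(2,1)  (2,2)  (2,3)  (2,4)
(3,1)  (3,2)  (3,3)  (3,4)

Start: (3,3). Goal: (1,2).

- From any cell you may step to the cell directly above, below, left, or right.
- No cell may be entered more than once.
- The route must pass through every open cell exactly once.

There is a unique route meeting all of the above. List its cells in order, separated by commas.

(3,3), (3,4), (2,4), (1,4), (1,3), (2,3), (2,2), (3,2), (3,1), (2,1), (1,1), (1,2)

Need to visit all 12 open cells exactly once, starting at (3,3) and ending at (1,2).
Cell (3,4) has only two open neighbours ((2,4) and (3,3)), so the path must pass straight through it: one of those is the cell it's entered from and the other is where it exits.
Route from (3,3): right to (3,4), 2× up (reaching (1,4)), left to (1,3), down to (2,3), left to (2,2), down to (3,2), left to (3,1), 2× up (reaching (1,1)), right to (1,2) — 11 moves in all.
Check: all 12 open cells covered.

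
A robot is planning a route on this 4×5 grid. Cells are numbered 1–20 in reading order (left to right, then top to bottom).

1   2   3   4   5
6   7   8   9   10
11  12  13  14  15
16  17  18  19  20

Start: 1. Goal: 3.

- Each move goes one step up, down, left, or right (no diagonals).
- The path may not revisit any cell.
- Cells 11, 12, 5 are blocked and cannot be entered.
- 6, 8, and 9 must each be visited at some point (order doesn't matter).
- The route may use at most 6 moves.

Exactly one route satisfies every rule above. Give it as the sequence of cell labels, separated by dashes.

1 - 6 - 7 - 8 - 9 - 4 - 3

The budget equals the shortest possible length, so every move has to be on a shortest route through the required cells.
Route from 1: down 1 to 6, right 3 to 9, up 1 to 4, left 1 to 3 — 6 moves in all.
Check: all required cells visited; 6 ≤ 6 moves.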